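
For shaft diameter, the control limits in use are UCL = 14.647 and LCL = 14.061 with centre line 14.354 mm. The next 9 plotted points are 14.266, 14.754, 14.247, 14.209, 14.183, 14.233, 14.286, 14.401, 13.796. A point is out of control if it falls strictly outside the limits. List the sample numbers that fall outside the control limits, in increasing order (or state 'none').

Compare each point to [14.061, 14.647]: sample 2 = 14.754 > UCL; sample 9 = 13.796 < LCL.

2, 9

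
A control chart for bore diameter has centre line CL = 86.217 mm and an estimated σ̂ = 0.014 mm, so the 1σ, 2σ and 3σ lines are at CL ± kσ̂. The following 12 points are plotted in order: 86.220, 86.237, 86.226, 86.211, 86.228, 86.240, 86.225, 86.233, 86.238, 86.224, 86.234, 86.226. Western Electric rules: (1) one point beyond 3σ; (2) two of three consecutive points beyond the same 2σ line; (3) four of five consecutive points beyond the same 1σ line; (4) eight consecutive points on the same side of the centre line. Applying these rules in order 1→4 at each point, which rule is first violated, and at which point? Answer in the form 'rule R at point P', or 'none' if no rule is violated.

rule 4 at point 12

Zone of each point (C = within 1σ̂, B = 1σ̂–2σ̂, A = 2σ̂–3σ̂, * = beyond 3σ̂; sign = side of CL): 1:+C, 2:+B, 3:+C, 4:-C, 5:+C, 6:+B, 7:+C, 8:+B, 9:+B, 10:+C, 11:+B, 12:+C
Rule 4 (eight consecutive points on the same side of the centre line) is satisfied at point 12.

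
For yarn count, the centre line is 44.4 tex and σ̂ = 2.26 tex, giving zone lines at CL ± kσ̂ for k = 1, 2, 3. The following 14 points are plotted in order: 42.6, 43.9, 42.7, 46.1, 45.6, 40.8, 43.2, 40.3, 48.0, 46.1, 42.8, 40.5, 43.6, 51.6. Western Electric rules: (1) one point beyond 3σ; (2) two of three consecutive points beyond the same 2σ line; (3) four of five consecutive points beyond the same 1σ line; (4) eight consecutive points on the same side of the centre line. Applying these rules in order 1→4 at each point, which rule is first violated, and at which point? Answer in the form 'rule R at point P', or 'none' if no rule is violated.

rule 1 at point 14

Zone of each point (C = within 1σ̂, B = 1σ̂–2σ̂, A = 2σ̂–3σ̂, * = beyond 3σ̂; sign = side of CL): 1:-C, 2:-C, 3:-C, 4:+C, 5:+C, 6:-B, 7:-C, 8:-B, 9:+B, 10:+C, 11:-C, 12:-B, 13:-C, 14:+*
Rule 1 (one point beyond the 3σ limits) is satisfied at point 14.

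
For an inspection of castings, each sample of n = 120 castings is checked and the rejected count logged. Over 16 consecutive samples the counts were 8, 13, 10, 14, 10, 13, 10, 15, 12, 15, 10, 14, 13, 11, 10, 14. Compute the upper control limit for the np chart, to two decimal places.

p̄ = Σdᵢ / (k·n) = 192 / (16 × 120) = 0.10000
UCL = np̄ + 3·√(np̄(1−p̄)) = 12.0000 + 3 × √(12.0000×0.90000) = 12.0000 + 3 × 3.2863 = 21.8590

21.86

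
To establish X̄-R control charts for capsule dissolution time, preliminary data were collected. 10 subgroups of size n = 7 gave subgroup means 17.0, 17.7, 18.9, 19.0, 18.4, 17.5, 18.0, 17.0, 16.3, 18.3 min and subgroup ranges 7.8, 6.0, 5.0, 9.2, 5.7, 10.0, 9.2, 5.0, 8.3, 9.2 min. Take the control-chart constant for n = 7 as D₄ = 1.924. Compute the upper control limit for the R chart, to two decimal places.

14.51

R̄ = (7.8 + 6.0 + 5.0 + 9.2 + 5.7 + 10.0 + 9.2 + 5.0 + 8.3 + 9.2) / 10 = 75.4000 / 10 = 7.5400
UCL_R = D₄·R̄ = 1.924 × 7.5400 = 14.5070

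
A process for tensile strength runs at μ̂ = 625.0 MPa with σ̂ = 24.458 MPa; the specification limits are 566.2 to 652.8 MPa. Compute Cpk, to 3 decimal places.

0.379

Cpu = (USL − μ̂) / (3σ̂) = (652.8 − 625.0) / (3 × 24.458) = 0.3789; Cpl = (μ̂ − LSL) / (3σ̂) = (625.0 − 566.2) / (3 × 24.458) = 0.8014; Cpk = min(Cpu, Cpl) = 0.3789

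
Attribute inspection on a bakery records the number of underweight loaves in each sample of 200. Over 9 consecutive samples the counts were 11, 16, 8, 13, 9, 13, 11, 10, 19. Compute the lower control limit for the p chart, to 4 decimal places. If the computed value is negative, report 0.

0.0103

p̄ = Σdᵢ / (k·n) = 110 / (9 × 200) = 0.06111
LCL = p̄ − 3·√(p̄(1−p̄)/n) = 0.06111 − 3 × 0.01694 = 0.01030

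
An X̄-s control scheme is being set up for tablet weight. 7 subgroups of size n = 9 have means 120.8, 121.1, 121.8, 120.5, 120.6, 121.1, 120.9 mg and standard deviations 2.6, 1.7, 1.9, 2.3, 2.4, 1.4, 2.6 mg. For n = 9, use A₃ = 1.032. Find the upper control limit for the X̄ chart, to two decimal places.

X̄̄ = (120.8 + 121.1 + 121.8 + 120.5 + 120.6 + 121.1 + 120.9) / 7 = 120.9714
s̄ = (2.6 + 1.7 + 1.9 + 2.3 + 2.4 + 1.4 + 2.6) / 7 = 2.1286
UCL = X̄̄ + A₃·s̄ = 120.9714 + 1.032 × 2.1286 = 123.1681

123.17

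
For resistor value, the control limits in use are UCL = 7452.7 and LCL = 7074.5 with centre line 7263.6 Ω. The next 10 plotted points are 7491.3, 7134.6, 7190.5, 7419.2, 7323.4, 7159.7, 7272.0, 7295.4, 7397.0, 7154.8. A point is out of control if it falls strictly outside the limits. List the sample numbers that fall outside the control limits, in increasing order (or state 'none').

1

Compare each point to [7074.5, 7452.7]: sample 1 = 7491.3 > UCL.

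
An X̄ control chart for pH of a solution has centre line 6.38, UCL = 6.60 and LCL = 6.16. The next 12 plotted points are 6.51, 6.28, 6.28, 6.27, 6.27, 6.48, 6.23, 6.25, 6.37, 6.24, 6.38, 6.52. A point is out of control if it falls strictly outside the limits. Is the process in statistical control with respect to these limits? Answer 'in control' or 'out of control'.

in control

All 12 points lie within [6.16, 6.60].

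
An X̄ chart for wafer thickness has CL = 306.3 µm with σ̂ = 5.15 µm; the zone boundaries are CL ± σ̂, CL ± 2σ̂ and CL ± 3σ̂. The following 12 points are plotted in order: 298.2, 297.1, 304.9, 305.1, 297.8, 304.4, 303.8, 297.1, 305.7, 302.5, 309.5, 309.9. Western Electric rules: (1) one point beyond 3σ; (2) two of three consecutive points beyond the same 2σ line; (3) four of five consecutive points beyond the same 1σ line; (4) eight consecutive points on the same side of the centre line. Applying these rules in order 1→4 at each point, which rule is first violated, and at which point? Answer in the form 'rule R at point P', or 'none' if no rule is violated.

rule 4 at point 8

Zone of each point (C = within 1σ̂, B = 1σ̂–2σ̂, A = 2σ̂–3σ̂, * = beyond 3σ̂; sign = side of CL): 1:-B, 2:-B, 3:-C, 4:-C, 5:-B, 6:-C, 7:-C, 8:-B, 9:-C, 10:-C, 11:+C, 12:+C
Rule 4 (eight consecutive points on the same side of the centre line) is satisfied at point 8.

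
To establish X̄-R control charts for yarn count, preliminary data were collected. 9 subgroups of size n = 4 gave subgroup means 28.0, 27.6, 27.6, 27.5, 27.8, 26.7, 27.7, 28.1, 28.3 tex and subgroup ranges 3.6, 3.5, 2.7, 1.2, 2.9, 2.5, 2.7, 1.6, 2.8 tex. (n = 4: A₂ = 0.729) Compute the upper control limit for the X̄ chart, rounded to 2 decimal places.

29.60

X̄̄ = (28.0 + 27.6 + 27.6 + 27.5 + 27.8 + 26.7 + 27.7 + 28.1 + 28.3) / 9 = 249.3000 / 9 = 27.7000
R̄ = (3.6 + 3.5 + 2.7 + 1.2 + 2.9 + 2.5 + 2.7 + 1.6 + 2.8) / 9 = 23.5000 / 9 = 2.6111
UCL = X̄̄ + A₂·R̄ = 27.7000 + 0.729 × 2.6111 = 29.6035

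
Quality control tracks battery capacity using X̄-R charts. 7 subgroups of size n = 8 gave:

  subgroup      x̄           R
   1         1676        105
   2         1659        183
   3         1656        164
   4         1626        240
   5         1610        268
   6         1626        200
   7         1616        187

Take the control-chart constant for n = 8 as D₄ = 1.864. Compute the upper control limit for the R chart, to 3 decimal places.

R̄ = (105 + 183 + 164 + 240 + 268 + 200 + 187) / 7 = 1347.0000 / 7 = 192.4286
UCL_R = D₄·R̄ = 1.864 × 192.4286 = 358.6869

358.687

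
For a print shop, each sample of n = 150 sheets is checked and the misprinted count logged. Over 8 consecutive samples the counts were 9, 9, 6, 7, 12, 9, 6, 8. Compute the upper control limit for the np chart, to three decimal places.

16.627

p̄ = Σdᵢ / (k·n) = 66 / (8 × 150) = 0.05500
UCL = np̄ + 3·√(np̄(1−p̄)) = 8.2500 + 3 × √(8.2500×0.94500) = 8.2500 + 3 × 2.7922 = 16.6265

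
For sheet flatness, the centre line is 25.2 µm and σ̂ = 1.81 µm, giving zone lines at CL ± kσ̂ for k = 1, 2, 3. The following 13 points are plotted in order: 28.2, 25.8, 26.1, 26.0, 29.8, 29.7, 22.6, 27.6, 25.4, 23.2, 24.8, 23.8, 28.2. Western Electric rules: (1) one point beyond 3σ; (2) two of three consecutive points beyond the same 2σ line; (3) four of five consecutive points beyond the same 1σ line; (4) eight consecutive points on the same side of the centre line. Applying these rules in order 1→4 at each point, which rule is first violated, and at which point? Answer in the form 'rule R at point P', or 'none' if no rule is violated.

rule 2 at point 6

Zone of each point (C = within 1σ̂, B = 1σ̂–2σ̂, A = 2σ̂–3σ̂, * = beyond 3σ̂; sign = side of CL): 1:+B, 2:+C, 3:+C, 4:+C, 5:+A, 6:+A, 7:-B, 8:+B, 9:+C, 10:-B, 11:-C, 12:-C, 13:+B
Rule 2 (two of three consecutive points beyond the same 2σ limit) is satisfied at point 6.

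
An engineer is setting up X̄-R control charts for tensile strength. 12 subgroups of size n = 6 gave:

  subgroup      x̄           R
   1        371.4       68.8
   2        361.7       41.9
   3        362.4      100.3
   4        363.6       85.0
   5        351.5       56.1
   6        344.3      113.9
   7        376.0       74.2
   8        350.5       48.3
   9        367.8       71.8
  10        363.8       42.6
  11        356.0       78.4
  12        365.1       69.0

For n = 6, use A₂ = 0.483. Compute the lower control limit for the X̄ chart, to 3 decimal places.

X̄̄ = (371.4 + 361.7 + 362.4 + 363.6 + 351.5 + 344.3 + 376.0 + 350.5 + 367.8 + 363.8 + 356.0 + 365.1) / 12 = 4334.1000 / 12 = 361.1750
R̄ = (68.8 + 41.9 + 100.3 + 85.0 + 56.1 + 113.9 + 74.2 + 48.3 + 71.8 + 42.6 + 78.4 + 69.0) / 12 = 850.3000 / 12 = 70.8583
LCL = X̄̄ − A₂·R̄ = 361.1750 − 0.483 × 70.8583 = 326.9504

326.950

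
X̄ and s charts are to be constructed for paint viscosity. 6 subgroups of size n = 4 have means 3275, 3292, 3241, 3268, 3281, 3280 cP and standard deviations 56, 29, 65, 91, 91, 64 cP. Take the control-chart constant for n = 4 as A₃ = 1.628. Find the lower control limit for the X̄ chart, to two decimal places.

X̄̄ = (3275 + 3292 + 3241 + 3268 + 3281 + 3280) / 6 = 3272.8333
s̄ = (56 + 29 + 65 + 91 + 91 + 64) / 6 = 66.0000
LCL = X̄̄ − A₃·s̄ = 3272.8333 − 1.628 × 66.0000 = 3165.3853

3165.39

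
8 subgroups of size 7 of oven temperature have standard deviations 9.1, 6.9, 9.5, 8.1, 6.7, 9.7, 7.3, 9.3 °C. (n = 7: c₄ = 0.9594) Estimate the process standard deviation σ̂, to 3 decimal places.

8.677

s̄ = (9.1 + 6.9 + 9.5 + 8.1 + 6.7 + 9.7 + 7.3 + 9.3) / 8 = 8.3250
σ̂ = s̄ / c₄ = 8.3250 / 0.9594 = 8.6773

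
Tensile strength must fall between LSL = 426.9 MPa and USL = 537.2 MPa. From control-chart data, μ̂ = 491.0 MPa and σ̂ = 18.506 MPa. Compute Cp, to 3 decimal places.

Cp = (USL − LSL) / (6σ̂) = (537.2 − 426.9) / (6 × 18.506) = 110.3000 / 111.0360 = 0.9934

0.993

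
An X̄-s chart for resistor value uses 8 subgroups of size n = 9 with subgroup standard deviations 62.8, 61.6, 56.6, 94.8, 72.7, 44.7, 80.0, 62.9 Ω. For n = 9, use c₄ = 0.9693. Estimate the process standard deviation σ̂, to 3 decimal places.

s̄ = (62.8 + 61.6 + 56.6 + 94.8 + 72.7 + 44.7 + 80.0 + 62.9) / 8 = 67.0125
σ̂ = s̄ / c₄ = 67.0125 / 0.9693 = 69.1349

69.135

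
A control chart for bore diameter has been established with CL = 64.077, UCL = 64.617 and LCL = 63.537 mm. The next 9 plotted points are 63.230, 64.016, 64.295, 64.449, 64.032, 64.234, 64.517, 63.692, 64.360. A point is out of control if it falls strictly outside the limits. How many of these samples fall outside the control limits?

Compare each point to [63.537, 64.617]: sample 1 = 63.230 < LCL.

1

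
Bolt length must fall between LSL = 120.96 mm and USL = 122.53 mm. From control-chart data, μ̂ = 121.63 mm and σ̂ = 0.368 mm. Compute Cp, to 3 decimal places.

Cp = (USL − LSL) / (6σ̂) = (122.53 − 120.96) / (6 × 0.368) = 1.5700 / 2.2080 = 0.7111

0.711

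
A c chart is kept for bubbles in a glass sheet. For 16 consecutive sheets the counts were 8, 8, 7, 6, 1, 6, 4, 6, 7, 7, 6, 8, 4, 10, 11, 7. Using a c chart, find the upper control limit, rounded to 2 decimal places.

c̄ = (8 + 8 + 7 + 6 + 1 + 6 + 4 + 6 + 7 + 7 + 6 + 8 + 4 + 10 + 11 + 7) / 16 = 106 / 16 = 6.6250
UCL = c̄ + 3√c̄ = 6.6250 + 3 × √6.6250 = 6.6250 + 3 × 2.5739 = 14.3467

14.35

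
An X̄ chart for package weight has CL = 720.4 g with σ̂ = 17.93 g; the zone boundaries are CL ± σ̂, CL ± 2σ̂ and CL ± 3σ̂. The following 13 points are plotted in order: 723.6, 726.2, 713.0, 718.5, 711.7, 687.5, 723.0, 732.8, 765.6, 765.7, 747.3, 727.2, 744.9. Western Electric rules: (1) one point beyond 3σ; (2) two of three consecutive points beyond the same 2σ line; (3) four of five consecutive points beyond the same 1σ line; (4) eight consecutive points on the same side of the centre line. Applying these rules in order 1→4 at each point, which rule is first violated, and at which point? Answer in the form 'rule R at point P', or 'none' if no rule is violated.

rule 2 at point 10

Zone of each point (C = within 1σ̂, B = 1σ̂–2σ̂, A = 2σ̂–3σ̂, * = beyond 3σ̂; sign = side of CL): 1:+C, 2:+C, 3:-C, 4:-C, 5:-C, 6:-B, 7:+C, 8:+C, 9:+A, 10:+A, 11:+B, 12:+C, 13:+B
Rule 2 (two of three consecutive points beyond the same 2σ limit) is satisfied at point 10.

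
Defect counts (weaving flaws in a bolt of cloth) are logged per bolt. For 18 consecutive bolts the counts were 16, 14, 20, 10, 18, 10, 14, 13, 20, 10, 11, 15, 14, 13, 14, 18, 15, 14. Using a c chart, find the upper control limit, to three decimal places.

c̄ = (16 + 14 + 20 + 10 + 18 + 10 + 14 + 13 + 20 + 10 + 11 + 15 + 14 + 13 + 14 + 18 + 15 + 14) / 18 = 259 / 18 = 14.3889
UCL = c̄ + 3√c̄ = 14.3889 + 3 × √14.3889 = 14.3889 + 3 × 3.7933 = 25.7687

25.769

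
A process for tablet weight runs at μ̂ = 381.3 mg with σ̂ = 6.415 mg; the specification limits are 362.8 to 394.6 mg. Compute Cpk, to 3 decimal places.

0.691

Cpu = (USL − μ̂) / (3σ̂) = (394.6 − 381.3) / (3 × 6.415) = 0.6911; Cpl = (μ̂ − LSL) / (3σ̂) = (381.3 − 362.8) / (3 × 6.415) = 0.9613; Cpk = min(Cpu, Cpl) = 0.6911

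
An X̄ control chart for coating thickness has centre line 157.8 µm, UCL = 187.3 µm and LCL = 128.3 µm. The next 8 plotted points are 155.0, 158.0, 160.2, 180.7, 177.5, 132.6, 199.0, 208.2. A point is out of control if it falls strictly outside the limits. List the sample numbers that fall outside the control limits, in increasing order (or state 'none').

7, 8

Compare each point to [128.3, 187.3]: sample 7 = 199.0 > UCL; sample 8 = 208.2 > UCL.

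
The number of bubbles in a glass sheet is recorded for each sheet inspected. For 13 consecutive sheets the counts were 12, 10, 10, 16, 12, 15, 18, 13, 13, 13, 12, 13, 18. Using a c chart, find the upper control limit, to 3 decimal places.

c̄ = (12 + 10 + 10 + 16 + 12 + 15 + 18 + 13 + 13 + 13 + 12 + 13 + 18) / 13 = 175 / 13 = 13.4615
UCL = c̄ + 3√c̄ = 13.4615 + 3 × √13.4615 = 13.4615 + 3 × 3.6690 = 24.4685

24.469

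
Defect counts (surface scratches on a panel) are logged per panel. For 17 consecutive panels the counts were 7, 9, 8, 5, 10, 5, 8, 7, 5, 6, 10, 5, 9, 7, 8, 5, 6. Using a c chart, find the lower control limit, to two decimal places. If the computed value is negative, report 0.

0.00

c̄ = (7 + 9 + 8 + 5 + 10 + 5 + 8 + 7 + 5 + 6 + 10 + 5 + 9 + 7 + 8 + 5 + 6) / 17 = 120 / 17 = 7.0588
LCL = c̄ − 3√c̄ = 7.0588 − 3 × 2.6568 = -0.9117 → 0 (cannot be negative)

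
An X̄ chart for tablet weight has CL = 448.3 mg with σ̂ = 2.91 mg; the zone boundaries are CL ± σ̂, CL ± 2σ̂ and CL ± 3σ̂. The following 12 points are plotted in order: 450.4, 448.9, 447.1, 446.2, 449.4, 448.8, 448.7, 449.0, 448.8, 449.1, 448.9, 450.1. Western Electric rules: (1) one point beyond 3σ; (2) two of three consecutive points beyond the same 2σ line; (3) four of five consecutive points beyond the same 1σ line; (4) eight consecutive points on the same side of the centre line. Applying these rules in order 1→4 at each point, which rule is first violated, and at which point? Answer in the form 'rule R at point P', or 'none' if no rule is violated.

rule 4 at point 12

Zone of each point (C = within 1σ̂, B = 1σ̂–2σ̂, A = 2σ̂–3σ̂, * = beyond 3σ̂; sign = side of CL): 1:+C, 2:+C, 3:-C, 4:-C, 5:+C, 6:+C, 7:+C, 8:+C, 9:+C, 10:+C, 11:+C, 12:+C
Rule 4 (eight consecutive points on the same side of the centre line) is satisfied at point 12.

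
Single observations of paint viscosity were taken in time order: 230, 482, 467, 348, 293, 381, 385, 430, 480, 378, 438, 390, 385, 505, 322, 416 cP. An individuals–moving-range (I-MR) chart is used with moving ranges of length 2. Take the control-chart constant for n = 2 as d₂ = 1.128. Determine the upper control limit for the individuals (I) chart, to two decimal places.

615.48

X̄ = (230 + 482 + 467 + 348 + 293 + 381 + 385 + 430 + 480 + 378 + 438 + 390 + 385 + 505 + 322 + 416) / 16 = 395.6250
Moving ranges: 252, 15, 119, 55, 88, 4, 45, 50, 102, 60, 48, 5, 120, 183, 94; M̄R̄ = 1240.0000 / 15 = 82.6667
UCL = X̄ + 3·M̄R̄/d₂ = 395.6250 + 3 × 82.6667 / 1.128 = 615.4832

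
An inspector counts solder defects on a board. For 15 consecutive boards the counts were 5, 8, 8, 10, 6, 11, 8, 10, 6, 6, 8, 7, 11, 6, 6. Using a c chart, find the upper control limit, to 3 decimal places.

16.076

c̄ = (5 + 8 + 8 + 10 + 6 + 11 + 8 + 10 + 6 + 6 + 8 + 7 + 11 + 6 + 6) / 15 = 116 / 15 = 7.7333
UCL = c̄ + 3√c̄ = 7.7333 + 3 × √7.7333 = 7.7333 + 3 × 2.7809 = 16.0760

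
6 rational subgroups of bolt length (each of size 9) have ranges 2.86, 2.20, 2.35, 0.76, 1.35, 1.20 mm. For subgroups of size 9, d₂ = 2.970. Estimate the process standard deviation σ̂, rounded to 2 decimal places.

R̄ = (2.86 + 2.20 + 2.35 + 0.76 + 1.35 + 1.20) / 6 = 1.7867
σ̂ = R̄ / d₂ = 1.7867 / 2.970 = 0.6016

0.60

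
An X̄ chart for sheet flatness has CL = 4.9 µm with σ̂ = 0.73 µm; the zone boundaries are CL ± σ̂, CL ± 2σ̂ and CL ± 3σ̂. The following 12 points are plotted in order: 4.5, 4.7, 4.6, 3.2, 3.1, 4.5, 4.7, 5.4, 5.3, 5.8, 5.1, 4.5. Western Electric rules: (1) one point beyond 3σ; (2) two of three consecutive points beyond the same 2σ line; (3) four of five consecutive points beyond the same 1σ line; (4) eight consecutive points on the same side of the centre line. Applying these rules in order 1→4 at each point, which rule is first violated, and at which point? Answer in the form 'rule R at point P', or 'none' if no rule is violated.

Zone of each point (C = within 1σ̂, B = 1σ̂–2σ̂, A = 2σ̂–3σ̂, * = beyond 3σ̂; sign = side of CL): 1:-C, 2:-C, 3:-C, 4:-A, 5:-A, 6:-C, 7:-C, 8:+C, 9:+C, 10:+B, 11:+C, 12:-C
Rule 2 (two of three consecutive points beyond the same 2σ limit) is satisfied at point 5.

rule 2 at point 5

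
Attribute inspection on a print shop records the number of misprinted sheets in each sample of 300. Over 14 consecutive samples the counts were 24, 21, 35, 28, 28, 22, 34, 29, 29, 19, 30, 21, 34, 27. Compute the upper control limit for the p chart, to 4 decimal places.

0.1405

p̄ = Σdᵢ / (k·n) = 381 / (14 × 300) = 0.09071
UCL = p̄ + 3·√(p̄(1−p̄)/n) = 0.09071 + 3 × √(0.09071×0.90929/300) = 0.09071 + 3 × 0.01658 = 0.14046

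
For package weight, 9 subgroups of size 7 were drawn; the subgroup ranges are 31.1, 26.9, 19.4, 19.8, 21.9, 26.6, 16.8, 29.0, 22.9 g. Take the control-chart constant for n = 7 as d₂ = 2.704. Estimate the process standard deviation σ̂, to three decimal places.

8.810

R̄ = (31.1 + 26.9 + 19.4 + 19.8 + 21.9 + 26.6 + 16.8 + 29.0 + 22.9) / 9 = 23.8222
σ̂ = R̄ / d₂ = 23.8222 / 2.704 = 8.8100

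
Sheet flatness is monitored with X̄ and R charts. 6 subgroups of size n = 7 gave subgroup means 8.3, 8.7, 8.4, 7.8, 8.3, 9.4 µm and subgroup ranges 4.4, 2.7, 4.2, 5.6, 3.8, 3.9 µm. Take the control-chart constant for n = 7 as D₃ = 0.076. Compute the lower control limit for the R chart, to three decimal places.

R̄ = (4.4 + 2.7 + 4.2 + 5.6 + 3.8 + 3.9) / 6 = 24.6000 / 6 = 4.1000
LCL_R = D₃·R̄ = 0.076 × 4.1000 = 0.3116

0.312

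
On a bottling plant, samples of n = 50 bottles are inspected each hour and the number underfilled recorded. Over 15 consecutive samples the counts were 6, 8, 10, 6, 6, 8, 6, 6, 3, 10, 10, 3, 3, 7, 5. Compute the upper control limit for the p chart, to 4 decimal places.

p̄ = Σdᵢ / (k·n) = 97 / (15 × 50) = 0.12933
UCL = p̄ + 3·√(p̄(1−p̄)/n) = 0.12933 + 3 × √(0.12933×0.87067/50) = 0.12933 + 3 × 0.04746 = 0.27170

0.2717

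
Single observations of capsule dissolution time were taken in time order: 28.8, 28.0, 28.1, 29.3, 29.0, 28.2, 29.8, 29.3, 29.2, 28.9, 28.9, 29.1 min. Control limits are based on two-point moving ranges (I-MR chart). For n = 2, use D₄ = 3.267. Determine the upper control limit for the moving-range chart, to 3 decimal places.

Moving ranges: 0.8, 0.1, 1.2, 0.3, 0.8, 1.6, 0.5, 0.1, 0.3, 0.0, 0.2; M̄R̄ = 5.9000 / 11 = 0.5364
UCL_MR = D₄·M̄R̄ = 3.267 × 0.5364 = 1.7523

1.752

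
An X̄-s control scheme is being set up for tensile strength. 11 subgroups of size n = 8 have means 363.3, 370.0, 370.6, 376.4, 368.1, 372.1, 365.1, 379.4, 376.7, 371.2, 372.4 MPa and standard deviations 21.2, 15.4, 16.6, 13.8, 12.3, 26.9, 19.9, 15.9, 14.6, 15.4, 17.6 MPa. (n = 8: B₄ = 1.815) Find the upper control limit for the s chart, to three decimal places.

31.284

s̄ = (21.2 + 15.4 + 16.6 + 13.8 + 12.3 + 26.9 + 19.9 + 15.9 + 14.6 + 15.4 + 17.6) / 11 = 17.2364
UCL_s = B₄·s̄ = 1.815 × 17.2364 = 31.2840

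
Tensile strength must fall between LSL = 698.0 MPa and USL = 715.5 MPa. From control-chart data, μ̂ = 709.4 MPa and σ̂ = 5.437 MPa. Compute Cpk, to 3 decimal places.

Cpu = (USL − μ̂) / (3σ̂) = (715.5 − 709.4) / (3 × 5.437) = 0.3740; Cpl = (μ̂ − LSL) / (3σ̂) = (709.4 − 698.0) / (3 × 5.437) = 0.6989; Cpk = min(Cpu, Cpl) = 0.3740

0.374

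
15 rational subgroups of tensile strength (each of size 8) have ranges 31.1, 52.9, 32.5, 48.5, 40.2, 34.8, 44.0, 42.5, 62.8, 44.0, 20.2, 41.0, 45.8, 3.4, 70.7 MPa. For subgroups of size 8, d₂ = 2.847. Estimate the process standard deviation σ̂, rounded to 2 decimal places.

R̄ = (31.1 + 52.9 + 32.5 + 48.5 + 40.2 + 34.8 + 44.0 + 42.5 + 62.8 + 44.0 + 20.2 + 41.0 + 45.8 + 3.4 + 70.7) / 15 = 40.9600
σ̂ = R̄ / d₂ = 40.9600 / 2.847 = 14.3871

14.39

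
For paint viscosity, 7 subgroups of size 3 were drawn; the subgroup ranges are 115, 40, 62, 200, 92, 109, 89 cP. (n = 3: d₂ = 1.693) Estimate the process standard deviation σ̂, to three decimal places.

59.657

R̄ = (115 + 40 + 62 + 200 + 92 + 109 + 89) / 7 = 101.0000
σ̂ = R̄ / d₂ = 101.0000 / 1.693 = 59.6574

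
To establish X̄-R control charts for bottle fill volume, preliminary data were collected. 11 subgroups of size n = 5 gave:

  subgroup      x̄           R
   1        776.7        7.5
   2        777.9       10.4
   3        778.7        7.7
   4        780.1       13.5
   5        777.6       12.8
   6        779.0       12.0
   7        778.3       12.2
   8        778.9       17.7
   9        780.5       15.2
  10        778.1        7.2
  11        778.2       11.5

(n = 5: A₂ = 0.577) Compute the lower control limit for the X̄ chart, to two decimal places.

X̄̄ = (776.7 + 777.9 + 778.7 + 780.1 + 777.6 + 779.0 + 778.3 + 778.9 + 780.5 + 778.1 + 778.2) / 11 = 8564.0000 / 11 = 778.5455
R̄ = (7.5 + 10.4 + 7.7 + 13.5 + 12.8 + 12.0 + 12.2 + 17.7 + 15.2 + 7.2 + 11.5) / 11 = 127.7000 / 11 = 11.6091
LCL = X̄̄ − A₂·R̄ = 778.5455 − 0.577 × 11.6091 = 771.8470

771.85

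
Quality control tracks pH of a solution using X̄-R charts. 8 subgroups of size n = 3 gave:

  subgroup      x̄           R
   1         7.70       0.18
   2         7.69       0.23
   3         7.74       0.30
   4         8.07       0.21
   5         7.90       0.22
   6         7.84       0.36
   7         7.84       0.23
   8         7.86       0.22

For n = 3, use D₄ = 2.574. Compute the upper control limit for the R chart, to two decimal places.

0.63

R̄ = (0.18 + 0.23 + 0.30 + 0.21 + 0.22 + 0.36 + 0.23 + 0.22) / 8 = 1.9500 / 8 = 0.2437
UCL_R = D₄·R̄ = 2.574 × 0.2437 = 0.6274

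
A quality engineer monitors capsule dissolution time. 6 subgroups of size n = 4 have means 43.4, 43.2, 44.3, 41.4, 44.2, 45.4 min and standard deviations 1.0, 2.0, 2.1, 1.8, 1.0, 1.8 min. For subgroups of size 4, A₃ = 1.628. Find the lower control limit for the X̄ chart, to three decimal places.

41.018

X̄̄ = (43.4 + 43.2 + 44.3 + 41.4 + 44.2 + 45.4) / 6 = 43.6500
s̄ = (1.0 + 2.0 + 2.1 + 1.8 + 1.0 + 1.8) / 6 = 1.6167
LCL = X̄̄ − A₃·s̄ = 43.6500 − 1.628 × 1.6167 = 41.0181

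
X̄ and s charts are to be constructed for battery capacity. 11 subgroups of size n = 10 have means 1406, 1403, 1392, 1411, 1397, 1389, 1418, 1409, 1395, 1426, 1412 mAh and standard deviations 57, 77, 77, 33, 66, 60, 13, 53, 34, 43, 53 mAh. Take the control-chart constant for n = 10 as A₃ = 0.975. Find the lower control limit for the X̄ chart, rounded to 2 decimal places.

1355.10

X̄̄ = (1406 + 1403 + 1392 + 1411 + 1397 + 1389 + 1418 + 1409 + 1395 + 1426 + 1412) / 11 = 1405.2727
s̄ = (57 + 77 + 77 + 33 + 66 + 60 + 13 + 53 + 34 + 43 + 53) / 11 = 51.4545
LCL = X̄̄ − A₃·s̄ = 1405.2727 − 0.975 × 51.4545 = 1355.1045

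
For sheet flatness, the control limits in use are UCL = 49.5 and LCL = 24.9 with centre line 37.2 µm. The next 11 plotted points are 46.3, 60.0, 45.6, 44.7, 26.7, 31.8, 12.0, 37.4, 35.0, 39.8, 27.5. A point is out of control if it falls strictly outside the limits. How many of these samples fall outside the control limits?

2

Compare each point to [24.9, 49.5]: sample 2 = 60.0 > UCL; sample 7 = 12.0 < LCL.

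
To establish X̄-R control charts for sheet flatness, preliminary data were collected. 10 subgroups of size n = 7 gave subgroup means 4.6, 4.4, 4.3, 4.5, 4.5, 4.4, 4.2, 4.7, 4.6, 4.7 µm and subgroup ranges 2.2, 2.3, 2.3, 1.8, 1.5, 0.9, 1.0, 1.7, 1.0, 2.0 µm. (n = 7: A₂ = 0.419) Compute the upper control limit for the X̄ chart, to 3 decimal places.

5.190

X̄̄ = (4.6 + 4.4 + 4.3 + 4.5 + 4.5 + 4.4 + 4.2 + 4.7 + 4.6 + 4.7) / 10 = 44.9000 / 10 = 4.4900
R̄ = (2.2 + 2.3 + 2.3 + 1.8 + 1.5 + 0.9 + 1.0 + 1.7 + 1.0 + 2.0) / 10 = 16.7000 / 10 = 1.6700
UCL = X̄̄ + A₂·R̄ = 4.4900 + 0.419 × 1.6700 = 5.1897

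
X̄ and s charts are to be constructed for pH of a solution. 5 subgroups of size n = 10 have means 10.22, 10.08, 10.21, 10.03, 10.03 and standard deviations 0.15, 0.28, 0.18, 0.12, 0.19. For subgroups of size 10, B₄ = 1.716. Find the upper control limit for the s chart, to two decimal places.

s̄ = (0.15 + 0.28 + 0.18 + 0.12 + 0.19) / 5 = 0.1840
UCL_s = B₄·s̄ = 1.716 × 0.1840 = 0.3157

0.32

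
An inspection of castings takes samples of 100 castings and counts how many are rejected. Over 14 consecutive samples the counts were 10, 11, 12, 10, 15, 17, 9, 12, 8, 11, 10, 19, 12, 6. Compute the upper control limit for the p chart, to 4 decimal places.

0.2117

p̄ = Σdᵢ / (k·n) = 162 / (14 × 100) = 0.11571
UCL = p̄ + 3·√(p̄(1−p̄)/n) = 0.11571 + 3 × √(0.11571×0.88429/100) = 0.11571 + 3 × 0.03199 = 0.21168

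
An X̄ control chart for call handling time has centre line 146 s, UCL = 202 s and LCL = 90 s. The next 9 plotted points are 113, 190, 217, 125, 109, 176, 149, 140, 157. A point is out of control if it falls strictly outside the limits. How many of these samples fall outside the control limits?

1

Compare each point to [90, 202]: sample 3 = 217 > UCL.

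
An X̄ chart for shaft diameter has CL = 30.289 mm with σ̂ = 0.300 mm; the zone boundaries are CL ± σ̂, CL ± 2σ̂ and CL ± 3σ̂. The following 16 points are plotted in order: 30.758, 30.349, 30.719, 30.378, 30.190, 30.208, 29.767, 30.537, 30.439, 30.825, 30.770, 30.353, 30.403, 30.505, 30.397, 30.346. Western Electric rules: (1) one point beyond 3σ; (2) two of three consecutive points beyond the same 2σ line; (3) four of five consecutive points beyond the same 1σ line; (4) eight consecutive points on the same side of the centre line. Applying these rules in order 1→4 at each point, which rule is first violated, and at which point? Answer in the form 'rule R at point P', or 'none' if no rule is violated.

Zone of each point (C = within 1σ̂, B = 1σ̂–2σ̂, A = 2σ̂–3σ̂, * = beyond 3σ̂; sign = side of CL): 1:+B, 2:+C, 3:+B, 4:+C, 5:-C, 6:-C, 7:-B, 8:+C, 9:+C, 10:+B, 11:+B, 12:+C, 13:+C, 14:+C, 15:+C, 16:+C
Rule 4 (eight consecutive points on the same side of the centre line) is satisfied at point 15.

rule 4 at point 15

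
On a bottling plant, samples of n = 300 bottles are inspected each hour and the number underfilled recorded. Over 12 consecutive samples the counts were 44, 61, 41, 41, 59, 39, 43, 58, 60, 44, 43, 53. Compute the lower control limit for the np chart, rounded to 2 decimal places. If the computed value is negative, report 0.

29.65

p̄ = Σdᵢ / (k·n) = 586 / (12 × 300) = 0.16278
LCL = np̄ − 3·√(np̄(1−p̄)) = 48.8333 − 3 × 6.3941 = 29.6511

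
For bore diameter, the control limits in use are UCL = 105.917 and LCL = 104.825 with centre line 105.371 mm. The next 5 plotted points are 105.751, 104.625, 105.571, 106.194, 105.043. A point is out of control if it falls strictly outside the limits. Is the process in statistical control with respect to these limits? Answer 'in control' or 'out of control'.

out of control

Compare each point to [104.825, 105.917]: sample 2 = 104.625 < LCL; sample 4 = 106.194 > UCL.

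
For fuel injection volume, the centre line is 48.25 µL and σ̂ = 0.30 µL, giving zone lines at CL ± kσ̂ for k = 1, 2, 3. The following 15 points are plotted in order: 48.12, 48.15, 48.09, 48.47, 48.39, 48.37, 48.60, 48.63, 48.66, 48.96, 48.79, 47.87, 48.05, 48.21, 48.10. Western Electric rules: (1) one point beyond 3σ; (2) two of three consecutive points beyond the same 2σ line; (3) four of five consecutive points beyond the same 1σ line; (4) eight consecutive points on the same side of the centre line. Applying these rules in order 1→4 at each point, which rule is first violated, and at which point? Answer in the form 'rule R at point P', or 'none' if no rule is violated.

Zone of each point (C = within 1σ̂, B = 1σ̂–2σ̂, A = 2σ̂–3σ̂, * = beyond 3σ̂; sign = side of CL): 1:-C, 2:-C, 3:-C, 4:+C, 5:+C, 6:+C, 7:+B, 8:+B, 9:+B, 10:+A, 11:+B, 12:-B, 13:-C, 14:-C, 15:-C
Rule 3 (four of five consecutive points beyond the same 1σ limit) is satisfied at point 10.

rule 3 at point 10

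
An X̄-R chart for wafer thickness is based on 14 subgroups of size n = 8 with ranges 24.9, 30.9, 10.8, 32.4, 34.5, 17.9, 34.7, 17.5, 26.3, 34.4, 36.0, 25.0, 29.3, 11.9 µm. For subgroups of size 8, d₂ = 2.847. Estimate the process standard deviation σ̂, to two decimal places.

R̄ = (24.9 + 30.9 + 10.8 + 32.4 + 34.5 + 17.9 + 34.7 + 17.5 + 26.3 + 34.4 + 36.0 + 25.0 + 29.3 + 11.9) / 14 = 26.1786
σ̂ = R̄ / d₂ = 26.1786 / 2.847 = 9.1951

9.20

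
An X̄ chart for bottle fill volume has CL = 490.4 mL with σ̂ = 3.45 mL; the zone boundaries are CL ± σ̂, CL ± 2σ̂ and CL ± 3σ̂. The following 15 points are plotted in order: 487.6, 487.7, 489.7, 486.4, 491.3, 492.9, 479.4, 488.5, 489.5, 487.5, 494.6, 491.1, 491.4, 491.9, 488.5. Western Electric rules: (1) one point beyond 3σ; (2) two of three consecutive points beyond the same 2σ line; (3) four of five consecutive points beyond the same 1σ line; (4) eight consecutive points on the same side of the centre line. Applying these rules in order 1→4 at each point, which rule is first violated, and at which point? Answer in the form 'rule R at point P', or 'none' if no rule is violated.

Zone of each point (C = within 1σ̂, B = 1σ̂–2σ̂, A = 2σ̂–3σ̂, * = beyond 3σ̂; sign = side of CL): 1:-C, 2:-C, 3:-C, 4:-B, 5:+C, 6:+C, 7:-*, 8:-C, 9:-C, 10:-C, 11:+B, 12:+C, 13:+C, 14:+C, 15:-C
Rule 1 (one point beyond the 3σ limits) is satisfied at point 7.

rule 1 at point 7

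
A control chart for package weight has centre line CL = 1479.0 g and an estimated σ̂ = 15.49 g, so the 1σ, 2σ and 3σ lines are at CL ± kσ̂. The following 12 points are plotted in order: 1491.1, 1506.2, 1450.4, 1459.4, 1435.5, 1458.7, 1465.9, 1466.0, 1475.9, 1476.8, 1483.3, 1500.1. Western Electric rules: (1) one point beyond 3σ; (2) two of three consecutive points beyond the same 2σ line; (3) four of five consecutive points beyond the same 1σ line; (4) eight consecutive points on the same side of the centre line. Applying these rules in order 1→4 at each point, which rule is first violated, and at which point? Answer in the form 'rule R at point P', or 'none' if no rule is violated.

Zone of each point (C = within 1σ̂, B = 1σ̂–2σ̂, A = 2σ̂–3σ̂, * = beyond 3σ̂; sign = side of CL): 1:+C, 2:+B, 3:-B, 4:-B, 5:-A, 6:-B, 7:-C, 8:-C, 9:-C, 10:-C, 11:+C, 12:+B
Rule 3 (four of five consecutive points beyond the same 1σ limit) is satisfied at point 6.

rule 3 at point 6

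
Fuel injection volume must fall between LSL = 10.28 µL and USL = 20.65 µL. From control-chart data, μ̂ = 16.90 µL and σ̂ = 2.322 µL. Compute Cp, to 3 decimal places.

0.744

Cp = (USL − LSL) / (6σ̂) = (20.65 − 10.28) / (6 × 2.322) = 10.3700 / 13.9320 = 0.7443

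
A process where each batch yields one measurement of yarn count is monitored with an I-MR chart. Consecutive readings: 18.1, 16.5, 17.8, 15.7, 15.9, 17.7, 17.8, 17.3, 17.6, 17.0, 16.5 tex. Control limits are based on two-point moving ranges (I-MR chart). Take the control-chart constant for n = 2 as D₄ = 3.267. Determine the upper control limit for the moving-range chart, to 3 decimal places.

2.940

Moving ranges: 1.6, 1.3, 2.1, 0.2, 1.8, 0.1, 0.5, 0.3, 0.6, 0.5; M̄R̄ = 9.0000 / 10 = 0.9000
UCL_MR = D₄·M̄R̄ = 3.267 × 0.9000 = 2.9403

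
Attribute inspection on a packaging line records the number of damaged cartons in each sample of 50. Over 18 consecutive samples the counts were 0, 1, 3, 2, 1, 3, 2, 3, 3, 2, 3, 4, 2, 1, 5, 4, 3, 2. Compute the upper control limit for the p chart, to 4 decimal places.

p̄ = Σdᵢ / (k·n) = 44 / (18 × 50) = 0.04889
UCL = p̄ + 3·√(p̄(1−p̄)/n) = 0.04889 + 3 × √(0.04889×0.95111/50) = 0.04889 + 3 × 0.03050 = 0.14038

0.1404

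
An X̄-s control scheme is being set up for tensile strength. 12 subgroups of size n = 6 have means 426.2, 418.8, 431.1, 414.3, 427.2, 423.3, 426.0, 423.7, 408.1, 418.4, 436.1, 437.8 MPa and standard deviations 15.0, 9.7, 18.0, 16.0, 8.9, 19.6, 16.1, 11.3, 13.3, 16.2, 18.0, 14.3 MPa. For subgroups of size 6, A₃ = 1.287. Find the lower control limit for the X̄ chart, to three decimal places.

X̄̄ = (426.2 + 418.8 + 431.1 + 414.3 + 427.2 + 423.3 + 426.0 + 423.7 + 408.1 + 418.4 + 436.1 + 437.8) / 12 = 424.2500
s̄ = (15.0 + 9.7 + 18.0 + 16.0 + 8.9 + 19.6 + 16.1 + 11.3 + 13.3 + 16.2 + 18.0 + 14.3) / 12 = 14.7000
LCL = X̄̄ − A₃·s̄ = 424.2500 − 1.287 × 14.7000 = 405.3311

405.331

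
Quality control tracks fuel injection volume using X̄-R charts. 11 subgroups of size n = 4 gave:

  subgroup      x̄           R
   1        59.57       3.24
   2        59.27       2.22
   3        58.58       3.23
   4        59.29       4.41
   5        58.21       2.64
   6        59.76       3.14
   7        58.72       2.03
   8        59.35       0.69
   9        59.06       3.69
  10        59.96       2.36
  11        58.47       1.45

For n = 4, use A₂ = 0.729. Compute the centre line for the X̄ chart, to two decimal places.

X̄̄ = (59.57 + 59.27 + 58.58 + 59.29 + 58.21 + 59.76 + 58.72 + 59.35 + 59.06 + 59.96 + 58.47) / 11 = 650.2400 / 11 = 59.1127
CL = X̄̄ = 59.1127

59.11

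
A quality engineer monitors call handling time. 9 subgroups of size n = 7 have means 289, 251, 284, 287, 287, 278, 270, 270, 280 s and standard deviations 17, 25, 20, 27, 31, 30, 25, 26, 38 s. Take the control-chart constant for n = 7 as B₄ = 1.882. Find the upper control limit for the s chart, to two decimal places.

49.98

s̄ = (17 + 25 + 20 + 27 + 31 + 30 + 25 + 26 + 38) / 9 = 26.5556
UCL_s = B₄·s̄ = 1.882 × 26.5556 = 49.9776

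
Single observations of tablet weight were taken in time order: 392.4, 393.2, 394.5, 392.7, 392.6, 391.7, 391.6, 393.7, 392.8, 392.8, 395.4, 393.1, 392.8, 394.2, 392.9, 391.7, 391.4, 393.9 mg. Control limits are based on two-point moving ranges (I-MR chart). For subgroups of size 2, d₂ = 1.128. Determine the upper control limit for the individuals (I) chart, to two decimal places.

X̄ = (392.4 + 393.2 + 394.5 + 392.7 + 392.6 + 391.7 + 391.6 + 393.7 + 392.8 + 392.8 + 395.4 + 393.1 + 392.8 + 394.2 + 392.9 + 391.7 + 391.4 + 393.9) / 18 = 392.9667
Moving ranges: 0.8, 1.3, 1.8, 0.1, 0.9, 0.1, 2.1, 0.9, 0.0, 2.6, 2.3, 0.3, 1.4, 1.3, 1.2, 0.3, 2.5; M̄R̄ = 19.9000 / 17 = 1.1706
UCL = X̄ + 3·M̄R̄/d₂ = 392.9667 + 3 × 1.1706 / 1.128 = 396.0799

396.08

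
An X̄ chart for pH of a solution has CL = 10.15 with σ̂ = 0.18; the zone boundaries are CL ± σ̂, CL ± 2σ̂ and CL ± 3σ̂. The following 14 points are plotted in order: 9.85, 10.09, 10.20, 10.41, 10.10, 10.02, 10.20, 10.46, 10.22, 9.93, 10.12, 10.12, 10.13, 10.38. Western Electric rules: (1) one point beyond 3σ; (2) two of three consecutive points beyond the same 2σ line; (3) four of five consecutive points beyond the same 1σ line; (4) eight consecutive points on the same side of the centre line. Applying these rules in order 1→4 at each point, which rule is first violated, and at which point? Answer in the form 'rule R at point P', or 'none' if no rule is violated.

none

Zone of each point (C = within 1σ̂, B = 1σ̂–2σ̂, A = 2σ̂–3σ̂, * = beyond 3σ̂; sign = side of CL): 1:-B, 2:-C, 3:+C, 4:+B, 5:-C, 6:-C, 7:+C, 8:+B, 9:+C, 10:-B, 11:-C, 12:-C, 13:-C, 14:+B
No rule fires across all 14 points.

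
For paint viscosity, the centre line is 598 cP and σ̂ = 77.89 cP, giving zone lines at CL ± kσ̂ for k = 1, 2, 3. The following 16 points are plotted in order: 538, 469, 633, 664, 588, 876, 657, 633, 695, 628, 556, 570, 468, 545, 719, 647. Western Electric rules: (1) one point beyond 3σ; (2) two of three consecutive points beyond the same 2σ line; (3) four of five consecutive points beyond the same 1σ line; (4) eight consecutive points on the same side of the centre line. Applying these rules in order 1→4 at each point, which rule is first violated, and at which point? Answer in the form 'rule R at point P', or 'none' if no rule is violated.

Zone of each point (C = within 1σ̂, B = 1σ̂–2σ̂, A = 2σ̂–3σ̂, * = beyond 3σ̂; sign = side of CL): 1:-C, 2:-B, 3:+C, 4:+C, 5:-C, 6:+*, 7:+C, 8:+C, 9:+B, 10:+C, 11:-C, 12:-C, 13:-B, 14:-C, 15:+B, 16:+C
Rule 1 (one point beyond the 3σ limits) is satisfied at point 6.

rule 1 at point 6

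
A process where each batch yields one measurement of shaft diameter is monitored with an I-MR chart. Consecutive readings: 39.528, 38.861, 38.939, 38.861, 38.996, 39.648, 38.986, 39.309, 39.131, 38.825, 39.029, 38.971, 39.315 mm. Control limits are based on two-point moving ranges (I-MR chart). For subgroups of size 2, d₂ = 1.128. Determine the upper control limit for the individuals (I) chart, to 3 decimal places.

39.924

X̄ = (39.528 + 38.861 + 38.939 + 38.861 + 38.996 + 39.648 + 38.986 + 39.309 + 39.131 + 38.825 + 39.029 + 38.971 + 39.315) / 13 = 39.1076
Moving ranges: 0.667, 0.078, 0.078, 0.135, 0.652, 0.662, 0.323, 0.178, 0.306, 0.204, 0.058, 0.344; M̄R̄ = 3.6850 / 12 = 0.3071
UCL = X̄ + 3·M̄R̄/d₂ = 39.1076 + 3 × 0.3071 / 1.128 = 39.9243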